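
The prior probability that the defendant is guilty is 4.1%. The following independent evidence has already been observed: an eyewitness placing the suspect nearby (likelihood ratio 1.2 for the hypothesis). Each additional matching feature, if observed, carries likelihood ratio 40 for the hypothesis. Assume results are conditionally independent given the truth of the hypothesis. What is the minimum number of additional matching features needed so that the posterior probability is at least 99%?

Prior odds = 0.041/0.959 = 41/959.
Bayes factor of the evidence already in hand = 1.2.
Odds after that evidence = (41/959) × 1.2 = 246/4795.
Target odds = 0.99/0.01 = 99.
Need 40ⁿ ≥ 99 ÷ (246/4795) = 158235/82.
40² = 1600 falls short of 158235/82 but 40³ = 64000 reaches it, so n = 3.

3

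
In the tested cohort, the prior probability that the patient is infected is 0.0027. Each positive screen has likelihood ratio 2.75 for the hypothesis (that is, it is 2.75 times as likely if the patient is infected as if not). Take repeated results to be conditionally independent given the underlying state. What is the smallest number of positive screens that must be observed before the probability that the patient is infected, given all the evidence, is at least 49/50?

Prior odds: 0.0027 ÷ 0.9973 = 27/9973.
Likelihood ratio per positive screen = 2.75.
Target odds: 0.98 ÷ 0.02 = 49.
Need (27/9973) × 2.75ⁿ ≥ 49, i.e. 2.75ⁿ ≥ 488677/27.
2.75⁹ ≈8994.86 falls short of 488677/27 but 2.75¹⁰ ≈24735.9 reaches it, so n = 10.

10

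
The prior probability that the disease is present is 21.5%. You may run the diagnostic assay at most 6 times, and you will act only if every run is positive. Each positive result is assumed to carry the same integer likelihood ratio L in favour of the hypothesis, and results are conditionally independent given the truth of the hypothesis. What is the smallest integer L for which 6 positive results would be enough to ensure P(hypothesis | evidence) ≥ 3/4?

2

Prior odds = 0.215/0.785 = 43/157.
Target odds = 0.75/0.25 = 3.
Need L⁶ ≥ 3 ÷ (43/157) = 471/43.
1⁶ = 1 < 471/43 ≤ 64 = 2⁶, so L = 2.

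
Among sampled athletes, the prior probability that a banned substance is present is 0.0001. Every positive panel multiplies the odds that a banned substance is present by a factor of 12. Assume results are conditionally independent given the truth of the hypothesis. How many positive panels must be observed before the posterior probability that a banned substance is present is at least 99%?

6

Prior odds: 0.0001 ÷ 0.9999 = 1/9999.
Likelihood ratio per positive panel = 12.
Target posterior odds = 0.99/0.01 = 99.
Require 12ⁿ ≥ 99 ÷ (1/9999) = 989901.
12⁵ = 248832 falls short of 989901 but 12⁶ = 2985984 reaches it, so n = 6.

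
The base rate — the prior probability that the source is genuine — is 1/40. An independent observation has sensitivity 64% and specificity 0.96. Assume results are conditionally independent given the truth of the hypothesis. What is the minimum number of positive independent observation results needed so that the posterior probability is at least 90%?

Prior odds: 0.025 ÷ 0.975 = 1/39.
False-positive rate = 1 − 0.96 = 0.04; likelihood ratio of a positive = 0.64/0.04 = 16.
Target odds: 0.9 ÷ 0.1 = 9.
Need (1/39) × 16ⁿ ≥ 9, i.e. 16ⁿ ≥ 351.
16² = 256 falls short of 351 but 16³ = 4096 reaches it, so n = 3.

3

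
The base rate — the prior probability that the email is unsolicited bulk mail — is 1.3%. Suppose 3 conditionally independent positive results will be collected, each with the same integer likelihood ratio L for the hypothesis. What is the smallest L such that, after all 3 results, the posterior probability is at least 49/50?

Prior odds = 0.013/0.987 = 13/987.
Target odds = 0.98/0.02 = 49.
Need L³ ≥ 49 ÷ (13/987) = 48363/13.
15³ = 3375 < 48363/13 ≤ 4096 = 16³, so L = 16.

16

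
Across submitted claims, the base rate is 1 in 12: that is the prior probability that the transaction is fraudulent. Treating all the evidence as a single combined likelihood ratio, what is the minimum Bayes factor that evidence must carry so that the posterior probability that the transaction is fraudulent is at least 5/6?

Prior odds = (1/12)/(11/12) = 1/11.
Target odds = (5/6)/(1/6) = 5.
Required Bayes factor = 5 ÷ (1/11) = 55.

55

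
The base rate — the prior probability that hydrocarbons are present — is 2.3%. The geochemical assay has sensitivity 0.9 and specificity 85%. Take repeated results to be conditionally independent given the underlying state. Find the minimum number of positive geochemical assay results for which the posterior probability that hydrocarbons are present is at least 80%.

3

Prior odds: 0.023 ÷ 0.977 = 23/977.
False-positive rate = 1 − 0.85 = 0.15; likelihood ratio of a positive = 0.9/0.15 = 6.
Target posterior odds = 0.8/0.2 = 4.
Require 6ⁿ ≥ 4 ÷ (23/977) = 3908/23.
6² = 36 falls short of 3908/23 but 6³ = 216 reaches it, so n = 3.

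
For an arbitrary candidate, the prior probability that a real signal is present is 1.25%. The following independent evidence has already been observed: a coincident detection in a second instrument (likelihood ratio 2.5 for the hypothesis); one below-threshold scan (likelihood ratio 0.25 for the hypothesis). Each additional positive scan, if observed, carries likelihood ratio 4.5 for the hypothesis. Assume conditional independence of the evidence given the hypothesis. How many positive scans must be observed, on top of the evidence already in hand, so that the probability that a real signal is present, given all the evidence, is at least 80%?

5

Prior odds = 0.0125/0.9875 = 1/79.
Combined Bayes factor of the evidence already in hand = 2.5 × 0.25 = 0.625.
Odds after that evidence = (1/79) × 0.625 = 5/632.
Target odds = 0.8/0.2 = 4.
Need 4.5ⁿ ≥ 4 ÷ (5/632) = 505.6.
4.5⁴ = 410.0625 falls short of 505.6 but 4.5⁵ = 1845.28125 reaches it, so n = 5.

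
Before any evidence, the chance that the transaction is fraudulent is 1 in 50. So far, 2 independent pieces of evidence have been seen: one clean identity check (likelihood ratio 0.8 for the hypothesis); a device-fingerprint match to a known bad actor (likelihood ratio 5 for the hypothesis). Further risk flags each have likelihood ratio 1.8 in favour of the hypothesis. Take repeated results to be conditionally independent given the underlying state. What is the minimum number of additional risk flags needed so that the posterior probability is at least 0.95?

Prior odds = 0.02/0.98 = 1/49.
Combined Bayes factor of the evidence already in hand = 0.8 × 5 = 4.
Odds after that evidence = (1/49) × 4 = 4/49.
Target odds = 0.95/0.05 = 19.
Need 1.8ⁿ ≥ 19 ÷ (4/49) = 232.75.
1.8⁹ = 387420489/1953125 falls short of 232.75 but 1.8¹⁰ ≈357.047 reaches it, so n = 10.

10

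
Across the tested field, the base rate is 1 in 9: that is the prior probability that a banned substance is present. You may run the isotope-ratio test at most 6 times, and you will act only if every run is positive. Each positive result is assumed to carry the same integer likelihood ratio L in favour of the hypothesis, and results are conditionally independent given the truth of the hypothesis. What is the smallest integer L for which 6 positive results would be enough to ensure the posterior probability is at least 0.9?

3

Prior odds = (1/9)/(8/9) = 0.125.
Target odds = 0.9/0.1 = 9.
Need L⁶ ≥ 9 ÷ 0.125 = 72.
2⁶ = 64 < 72 ≤ 729 = 3⁶, so L = 3.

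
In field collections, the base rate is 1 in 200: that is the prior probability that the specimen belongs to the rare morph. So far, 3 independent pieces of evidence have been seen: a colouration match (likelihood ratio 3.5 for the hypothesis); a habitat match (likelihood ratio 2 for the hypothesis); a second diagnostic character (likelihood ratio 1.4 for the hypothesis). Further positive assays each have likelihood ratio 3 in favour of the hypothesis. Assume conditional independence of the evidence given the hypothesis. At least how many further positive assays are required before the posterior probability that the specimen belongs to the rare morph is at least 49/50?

Prior odds = 0.005/0.995 = 1/199.
Combined Bayes factor of the evidence already in hand = 3.5 × 2 × 1.4 = 9.8.
Odds after that evidence = (1/199) × 9.8 = 49/995.
Target odds = 0.98/0.02 = 49.
Need 3ⁿ ≥ 49 ÷ (49/995) = 995.
3⁶ = 729 falls short of 995 but 3⁷ = 2187 reaches it, so n = 7.

7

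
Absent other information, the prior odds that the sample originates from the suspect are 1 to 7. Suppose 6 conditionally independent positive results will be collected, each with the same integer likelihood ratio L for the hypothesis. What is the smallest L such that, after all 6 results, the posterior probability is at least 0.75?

2

Prior odds = 1/7.
Target odds = 0.75/0.25 = 3.
Need L⁶ ≥ 3 ÷ (1/7) = 21.
1⁶ = 1 < 21 ≤ 64 = 2⁶, so L = 2.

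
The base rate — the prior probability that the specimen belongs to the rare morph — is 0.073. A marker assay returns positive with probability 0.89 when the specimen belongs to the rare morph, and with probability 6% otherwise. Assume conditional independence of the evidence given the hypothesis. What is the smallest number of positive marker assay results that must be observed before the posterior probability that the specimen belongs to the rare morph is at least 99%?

3

Prior odds = 0.073/0.927 = 73/927.
Likelihood ratio of a positive result = 0.89/0.06 = 89/6.
Target odds: 0.99 ÷ 0.01 = 99.
Need (73/927) × (89/6)ⁿ ≥ 99, i.e. (89/6)ⁿ ≥ 91773/73.
(89/6)² = 7921/36 falls short of 91773/73 but (89/6)³ = 704969/216 reaches it, so n = 3.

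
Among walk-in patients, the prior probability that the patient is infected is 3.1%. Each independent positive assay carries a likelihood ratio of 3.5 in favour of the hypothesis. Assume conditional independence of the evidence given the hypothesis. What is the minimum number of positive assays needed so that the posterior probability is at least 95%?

6

Prior odds: 0.031 ÷ 0.969 = 31/969.
Likelihood ratio per positive assay = 3.5.
Target odds: 0.95 ÷ 0.05 = 19.
Require 3.5ⁿ ≥ 19 ÷ (31/969) = 18411/31.
3.5⁵ = 525.21875 falls short of 18411/31 but 3.5⁶ = 1838.265625 reaches it, so n = 6.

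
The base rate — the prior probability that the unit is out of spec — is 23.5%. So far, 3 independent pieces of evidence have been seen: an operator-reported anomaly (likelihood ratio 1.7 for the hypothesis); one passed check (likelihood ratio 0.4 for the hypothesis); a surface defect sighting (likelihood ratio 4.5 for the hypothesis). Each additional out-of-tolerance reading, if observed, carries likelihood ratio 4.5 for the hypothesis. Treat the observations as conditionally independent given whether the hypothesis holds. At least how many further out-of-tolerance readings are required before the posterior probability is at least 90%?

2

Prior odds = 0.235/0.765 = 47/153.
Combined Bayes factor of the evidence already in hand = 1.7 × 0.4 × 4.5 = 3.06.
Odds after that evidence = (47/153) × 3.06 = 0.94.
Target odds = 0.9/0.1 = 9.
Need 4.5ⁿ ≥ 9 ÷ 0.94 = 450/47.
4.5¹ = 4.5 falls short of 450/47 but 4.5² = 20.25 reaches it, so n = 2.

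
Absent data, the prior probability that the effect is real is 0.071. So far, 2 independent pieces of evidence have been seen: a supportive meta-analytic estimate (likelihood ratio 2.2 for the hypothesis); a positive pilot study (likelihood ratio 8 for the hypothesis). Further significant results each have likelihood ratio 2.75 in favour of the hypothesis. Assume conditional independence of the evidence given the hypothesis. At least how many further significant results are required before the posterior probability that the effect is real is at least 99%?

5

Prior odds = 0.071/0.929 = 71/929.
Combined Bayes factor of the evidence already in hand = 2.2 × 8 = 17.6.
Odds after that evidence = (71/929) × 17.6 = 6248/4645.
Target odds = 0.99/0.01 = 99.
Need 2.75ⁿ ≥ 99 ÷ (6248/4645) = 41805/568.
2.75⁴ = 57.19140625 falls short of 41805/568 but 2.75⁵ = 161051/1024 reaches it, so n = 5.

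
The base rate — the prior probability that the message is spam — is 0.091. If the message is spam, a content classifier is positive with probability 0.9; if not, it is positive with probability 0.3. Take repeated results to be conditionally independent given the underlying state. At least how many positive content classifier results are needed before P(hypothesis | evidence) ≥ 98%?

Prior odds: 0.091 ÷ 0.909 = 91/909.
Likelihood ratio of a positive = 0.9/0.3 = 3.
Target posterior odds = 0.98/0.02 = 49.
Need (91/909) × 3ⁿ ≥ 49, i.e. 3ⁿ ≥ 6363/13.
3⁵ = 243 falls short of 6363/13 but 3⁶ = 729 reaches it, so n = 6.

6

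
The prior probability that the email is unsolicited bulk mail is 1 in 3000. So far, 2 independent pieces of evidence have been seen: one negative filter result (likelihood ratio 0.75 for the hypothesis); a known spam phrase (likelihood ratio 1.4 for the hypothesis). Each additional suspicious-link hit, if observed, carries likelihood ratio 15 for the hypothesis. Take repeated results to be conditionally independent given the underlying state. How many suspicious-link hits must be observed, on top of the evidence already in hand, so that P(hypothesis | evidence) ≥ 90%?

4

Prior odds = (1/3000)/(2999/3000) = 1/2999.
Combined Bayes factor of the evidence already in hand = 0.75 × 1.4 = 1.05.
Odds after that evidence = (1/2999) × 1.05 = 21/59980.
Target odds = 0.9/0.1 = 9.
Need 15ⁿ ≥ 9 ÷ (21/59980) = 179940/7.
15³ = 3375 falls short of 179940/7 but 15⁴ = 50625 reaches it, so n = 4.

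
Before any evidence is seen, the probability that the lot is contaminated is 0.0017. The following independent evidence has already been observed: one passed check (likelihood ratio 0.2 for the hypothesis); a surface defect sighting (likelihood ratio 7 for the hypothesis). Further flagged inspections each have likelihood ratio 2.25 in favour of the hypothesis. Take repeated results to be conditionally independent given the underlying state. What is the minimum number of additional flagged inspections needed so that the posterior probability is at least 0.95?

Prior odds = 0.0017/0.9983 = 17/9983.
Combined Bayes factor of the evidence already in hand = 0.2 × 7 = 1.4.
Odds after that evidence = (17/9983) × 1.4 = 119/49915.
Target odds = 0.95/0.05 = 19.
Need 2.25ⁿ ≥ 19 ÷ (119/49915) = 948385/119.
2.25¹¹ ≈7481.83 falls short of 948385/119 but 2.25¹² ≈16834.1 reaches it, so n = 12.

12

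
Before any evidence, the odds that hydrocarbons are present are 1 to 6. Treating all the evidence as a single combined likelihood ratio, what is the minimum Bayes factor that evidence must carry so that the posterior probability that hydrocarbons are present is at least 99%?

Prior odds = 1/6.
Target odds = 0.99/0.01 = 99.
Required Bayes factor = 99 ÷ (1/6) = 594.

594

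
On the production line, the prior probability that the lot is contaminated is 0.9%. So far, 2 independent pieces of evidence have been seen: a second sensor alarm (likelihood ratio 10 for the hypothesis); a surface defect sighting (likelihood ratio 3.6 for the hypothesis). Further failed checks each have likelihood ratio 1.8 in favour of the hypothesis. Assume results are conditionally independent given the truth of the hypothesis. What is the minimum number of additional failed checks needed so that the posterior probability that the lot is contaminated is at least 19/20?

7

Prior odds = 0.009/0.991 = 9/991.
Combined Bayes factor of the evidence already in hand = 10 × 3.6 = 36.
Odds after that evidence = (9/991) × 36 = 324/991.
Target odds = 0.95/0.05 = 19.
Need 1.8ⁿ ≥ 19 ÷ (324/991) = 18829/324.
1.8⁶ = 531441/15625 falls short of 18829/324 but 1.8⁷ = 4782969/78125 reaches it, so n = 7.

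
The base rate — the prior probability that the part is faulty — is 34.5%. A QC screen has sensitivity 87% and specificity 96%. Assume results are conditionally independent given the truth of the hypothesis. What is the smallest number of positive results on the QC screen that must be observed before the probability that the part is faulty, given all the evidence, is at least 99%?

2

Prior odds: 0.345 ÷ 0.655 = 69/131.
False-positive rate = 1 − 0.96 = 0.04; likelihood ratio of a positive = 0.87/0.04 = 21.75.
Target posterior odds = 0.99/0.01 = 99.
Require 21.75ⁿ ≥ 99 ÷ (69/131) = 4323/23.
21.75¹ = 21.75 falls short of 4323/23 but 21.75² = 473.0625 reaches it, so n = 2.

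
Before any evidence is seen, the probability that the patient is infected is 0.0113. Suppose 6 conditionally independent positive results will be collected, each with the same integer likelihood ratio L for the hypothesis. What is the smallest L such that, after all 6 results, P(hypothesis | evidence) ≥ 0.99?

Prior odds = 0.0113/0.9887 = 113/9887.
Target odds = 0.99/0.01 = 99.
Need L⁶ ≥ 99 ÷ (113/9887) = 978813/113.
4⁶ = 4096 < 978813/113 ≤ 15625 = 5⁶, so L = 5.

5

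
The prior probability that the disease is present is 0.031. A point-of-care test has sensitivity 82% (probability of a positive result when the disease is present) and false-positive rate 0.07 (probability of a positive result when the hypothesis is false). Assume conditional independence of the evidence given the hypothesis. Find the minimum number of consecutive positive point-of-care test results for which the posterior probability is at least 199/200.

Prior odds: 0.031 ÷ 0.969 = 31/969.
Likelihood ratio of a positive result = 0.82/0.07 = 82/7.
Target odds: 0.995 ÷ 0.005 = 199.
Require (82/7)ⁿ ≥ 199 ÷ (31/969) = 192831/31.
(82/7)³ = 551368/343 falls short of 192831/31 but (82/7)⁴ = 45212176/2401 reaches it, so n = 4.

4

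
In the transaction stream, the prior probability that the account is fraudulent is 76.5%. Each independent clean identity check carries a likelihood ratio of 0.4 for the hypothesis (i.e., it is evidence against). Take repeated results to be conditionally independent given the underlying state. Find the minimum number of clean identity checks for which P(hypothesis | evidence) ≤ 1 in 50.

Prior odds: 0.765 ÷ 0.235 = 153/47.
Likelihood ratio per clean identity check = 0.4.
Target odds: 0.02 ÷ 0.98 = 1/49.
Need (153/47) × 0.4ⁿ ≤ 1/49, i.e. 0.4ⁿ ≤ 47/7497.
0.4⁵ = 0.01024 is still above 47/7497 but 0.4⁶ = 64/15625 is at or below it, so n = 6.

6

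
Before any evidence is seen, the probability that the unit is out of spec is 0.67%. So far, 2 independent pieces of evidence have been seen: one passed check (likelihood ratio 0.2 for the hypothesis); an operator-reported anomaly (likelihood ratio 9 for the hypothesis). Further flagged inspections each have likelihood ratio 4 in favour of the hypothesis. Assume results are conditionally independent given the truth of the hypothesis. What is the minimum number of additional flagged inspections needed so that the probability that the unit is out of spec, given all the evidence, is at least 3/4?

4

Prior odds = 0.0067/0.9933 = 67/9933.
Combined Bayes factor of the evidence already in hand = 0.2 × 9 = 1.8.
Odds after that evidence = (67/9933) × 1.8 = 201/16555.
Target odds = 0.75/0.25 = 3.
Need 4ⁿ ≥ 3 ÷ (201/16555) = 16555/67.
4³ = 64 falls short of 16555/67 but 4⁴ = 256 reaches it, so n = 4.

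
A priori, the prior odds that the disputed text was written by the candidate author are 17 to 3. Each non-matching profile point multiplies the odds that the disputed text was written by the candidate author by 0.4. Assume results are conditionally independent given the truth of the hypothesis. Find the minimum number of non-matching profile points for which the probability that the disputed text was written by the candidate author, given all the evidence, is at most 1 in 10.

Prior odds = 17/3.
Likelihood ratio per non-matching profile point = 0.4.
Target posterior odds = 0.1/0.9 = 1/9.
Require 0.4ⁿ ≤ 1/9 ÷ (17/3) = 1/51.
0.4⁴ = 0.0256 is still above 1/51 but 0.4⁵ = 0.01024 is at or below it, so n = 5.

5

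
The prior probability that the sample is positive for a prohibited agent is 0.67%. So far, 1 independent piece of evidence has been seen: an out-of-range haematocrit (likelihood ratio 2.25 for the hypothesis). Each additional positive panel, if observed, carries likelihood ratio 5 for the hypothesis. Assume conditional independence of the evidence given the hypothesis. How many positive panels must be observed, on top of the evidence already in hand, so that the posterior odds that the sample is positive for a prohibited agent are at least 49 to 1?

6

Prior odds = 0.0067/0.9933 = 67/9933.
Bayes factor of the evidence already in hand = 2.25.
Odds after that evidence = (67/9933) × 2.25 = 201/13244.
Target odds = 49.
Need 5ⁿ ≥ 49 ÷ (201/13244) = 648956/201.
5⁵ = 3125 falls short of 648956/201 but 5⁶ = 15625 reaches it, so n = 6.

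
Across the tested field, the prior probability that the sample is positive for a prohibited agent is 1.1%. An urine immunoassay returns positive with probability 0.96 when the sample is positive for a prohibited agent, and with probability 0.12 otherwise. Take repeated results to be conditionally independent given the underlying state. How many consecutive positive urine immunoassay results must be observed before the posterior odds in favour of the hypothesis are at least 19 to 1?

4

Prior odds: 0.011 ÷ 0.989 = 11/989.
Likelihood ratio of a positive result = 0.96/0.12 = 8.
Target odds = 19.
Need (11/989) × 8ⁿ ≥ 19, i.e. 8ⁿ ≥ 18791/11.
8³ = 512 falls short of 18791/11 but 8⁴ = 4096 reaches it, so n = 4.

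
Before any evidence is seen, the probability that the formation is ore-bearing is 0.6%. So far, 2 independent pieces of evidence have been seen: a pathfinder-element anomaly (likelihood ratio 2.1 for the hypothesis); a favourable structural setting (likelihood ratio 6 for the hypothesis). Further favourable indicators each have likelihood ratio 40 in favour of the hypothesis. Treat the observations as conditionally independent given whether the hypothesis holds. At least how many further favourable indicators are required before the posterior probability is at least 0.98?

Prior odds = 0.006/0.994 = 3/497.
Combined Bayes factor of the evidence already in hand = 2.1 × 6 = 12.6.
Odds after that evidence = (3/497) × 12.6 = 27/355.
Target odds = 0.98/0.02 = 49.
Need 40ⁿ ≥ 49 ÷ (27/355) = 17395/27.
40¹ = 40 falls short of 17395/27 but 40² = 1600 reaches it, so n = 2.

2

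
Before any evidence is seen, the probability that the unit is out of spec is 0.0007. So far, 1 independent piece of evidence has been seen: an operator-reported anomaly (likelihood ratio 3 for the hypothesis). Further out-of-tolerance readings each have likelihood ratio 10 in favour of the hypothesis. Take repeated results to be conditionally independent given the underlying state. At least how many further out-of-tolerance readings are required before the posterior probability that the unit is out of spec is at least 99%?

5

Prior odds = 0.0007/0.9993 = 7/9993.
Bayes factor of the evidence already in hand = 3.
Odds after that evidence = (7/9993) × 3 = 7/3331.
Target odds = 0.99/0.01 = 99.
Need 10ⁿ ≥ 99 ÷ (7/3331) = 329769/7.
10⁴ = 10000 falls short of 329769/7 but 10⁵ = 100000 reaches it, so n = 5.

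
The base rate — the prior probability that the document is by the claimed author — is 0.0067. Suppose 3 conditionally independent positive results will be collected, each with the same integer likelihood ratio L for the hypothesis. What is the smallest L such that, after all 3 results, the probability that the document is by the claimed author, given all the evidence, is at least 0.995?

31

Prior odds = 0.0067/0.9933 = 67/9933.
Target odds = 0.995/0.005 = 199.
Need L³ ≥ 199 ÷ (67/9933) = 1976667/67.
30³ = 27000 < 1976667/67 ≤ 29791 = 31³, so L = 31.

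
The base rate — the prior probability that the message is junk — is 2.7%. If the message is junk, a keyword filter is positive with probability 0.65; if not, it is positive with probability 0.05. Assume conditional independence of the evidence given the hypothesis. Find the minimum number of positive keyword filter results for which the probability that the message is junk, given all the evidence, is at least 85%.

Prior odds = 0.027/0.973 = 27/973.
Likelihood ratio of a positive = 0.65/0.05 = 13.
Target posterior odds = 0.85/0.15 = 17/3.
Require 13ⁿ ≥ 17/3 ÷ (27/973) = 16541/81.
13² = 169 falls short of 16541/81 but 13³ = 2197 reaches it, so n = 3.

3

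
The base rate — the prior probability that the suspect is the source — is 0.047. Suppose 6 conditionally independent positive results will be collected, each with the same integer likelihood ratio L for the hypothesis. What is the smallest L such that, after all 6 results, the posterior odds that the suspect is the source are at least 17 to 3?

3

Prior odds = 0.047/0.953 = 47/953.
Target odds = 17/3.
Need L⁶ ≥ 17/3 ÷ (47/953) = 16201/141.
2⁶ = 64 < 16201/141 ≤ 729 = 3⁶, so L = 3.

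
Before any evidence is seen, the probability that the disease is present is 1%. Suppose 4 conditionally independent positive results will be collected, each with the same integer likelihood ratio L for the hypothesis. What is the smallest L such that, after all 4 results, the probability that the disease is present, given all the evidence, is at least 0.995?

12

Prior odds = 0.01/0.99 = 1/99.
Target odds = 0.995/0.005 = 199.
Need L⁴ ≥ 199 ÷ (1/99) = 19701.
11⁴ = 14641 < 19701 ≤ 20736 = 12⁴, so L = 12.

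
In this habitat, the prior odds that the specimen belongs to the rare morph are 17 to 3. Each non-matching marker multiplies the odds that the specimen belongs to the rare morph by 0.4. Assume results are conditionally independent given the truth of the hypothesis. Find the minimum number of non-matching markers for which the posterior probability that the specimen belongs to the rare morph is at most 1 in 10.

Prior odds = 17/3.
Likelihood ratio per non-matching marker = 0.4.
Target odds: 0.1 ÷ 0.9 = 1/9.
Need (17/3) × 0.4ⁿ ≤ 1/9, i.e. 0.4ⁿ ≤ 1/51.
0.4⁴ = 0.0256 is still above 1/51 but 0.4⁵ = 0.01024 is at or below it, so n = 5.

5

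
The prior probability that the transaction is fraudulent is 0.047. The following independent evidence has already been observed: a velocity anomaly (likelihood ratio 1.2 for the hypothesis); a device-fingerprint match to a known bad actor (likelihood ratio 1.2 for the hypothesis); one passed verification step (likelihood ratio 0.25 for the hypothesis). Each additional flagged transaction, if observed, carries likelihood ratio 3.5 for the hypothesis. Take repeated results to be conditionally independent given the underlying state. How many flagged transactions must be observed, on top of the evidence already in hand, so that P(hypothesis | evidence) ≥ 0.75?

5

Prior odds = 0.047/0.953 = 47/953.
Combined Bayes factor of the evidence already in hand = 1.2 × 1.2 × 0.25 = 0.36.
Odds after that evidence = (47/953) × 0.36 = 423/23825.
Target odds = 0.75/0.25 = 3.
Need 3.5ⁿ ≥ 3 ÷ (423/23825) = 23825/141.
3.5⁴ = 150.0625 falls short of 23825/141 but 3.5⁵ = 525.21875 reaches it, so n = 5.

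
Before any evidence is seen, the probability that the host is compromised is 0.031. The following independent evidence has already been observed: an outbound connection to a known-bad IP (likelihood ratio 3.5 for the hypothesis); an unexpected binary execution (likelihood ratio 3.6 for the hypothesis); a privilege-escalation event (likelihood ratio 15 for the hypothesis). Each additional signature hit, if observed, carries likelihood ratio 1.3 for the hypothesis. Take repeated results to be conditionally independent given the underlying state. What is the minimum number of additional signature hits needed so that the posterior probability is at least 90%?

2

Prior odds = 0.031/0.969 = 31/969.
Combined Bayes factor of the evidence already in hand = 3.5 × 3.6 × 15 = 189.
Odds after that evidence = (31/969) × 189 = 1953/323.
Target odds = 0.9/0.1 = 9.
Need 1.3ⁿ ≥ 9 ÷ (1953/323) = 323/217.
1.3¹ = 1.3 falls short of 323/217 but 1.3² = 1.69 reaches it, so n = 2.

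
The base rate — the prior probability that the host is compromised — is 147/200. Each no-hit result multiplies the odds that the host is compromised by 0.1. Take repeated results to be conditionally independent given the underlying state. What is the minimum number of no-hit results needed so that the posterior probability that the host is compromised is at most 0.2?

2

Prior odds: 0.735 ÷ 0.265 = 147/53.
Likelihood ratio per no-hit result = 0.1.
Target posterior odds = 0.2/0.8 = 0.25.
Need (147/53) × 0.1ⁿ ≤ 0.25, i.e. 0.1ⁿ ≤ 53/588.
0.1¹ = 0.1 is still above 53/588 but 0.1² = 0.01 is at or below it, so n = 2.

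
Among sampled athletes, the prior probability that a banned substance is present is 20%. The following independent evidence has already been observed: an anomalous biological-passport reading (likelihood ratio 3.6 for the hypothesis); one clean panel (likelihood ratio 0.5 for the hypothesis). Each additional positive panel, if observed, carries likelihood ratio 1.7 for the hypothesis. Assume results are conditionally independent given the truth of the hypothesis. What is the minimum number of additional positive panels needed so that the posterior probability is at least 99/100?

11

Prior odds = 0.2/0.8 = 0.25.
Combined Bayes factor of the evidence already in hand = 3.6 × 0.5 = 1.8.
Odds after that evidence = 0.25 × 1.8 = 0.45.
Target odds = 0.99/0.01 = 99.
Need 1.7ⁿ ≥ 99 ÷ 0.45 = 220.
1.7¹⁰ ≈201.599 falls short of 220 but 1.7¹¹ ≈342.719 reaches it, so n = 11.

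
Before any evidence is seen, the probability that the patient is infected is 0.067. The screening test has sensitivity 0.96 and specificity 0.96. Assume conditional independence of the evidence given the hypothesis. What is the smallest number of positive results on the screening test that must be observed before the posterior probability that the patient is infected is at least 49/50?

Prior odds: 0.067 ÷ 0.933 = 67/933.
False-positive rate = 1 − 0.96 = 0.04; likelihood ratio of a positive = 0.96/0.04 = 24.
Target odds: 0.98 ÷ 0.02 = 49.
Need (67/933) × 24ⁿ ≥ 49, i.e. 24ⁿ ≥ 45717/67.
24² = 576 falls short of 45717/67 but 24³ = 13824 reaches it, so n = 3.

3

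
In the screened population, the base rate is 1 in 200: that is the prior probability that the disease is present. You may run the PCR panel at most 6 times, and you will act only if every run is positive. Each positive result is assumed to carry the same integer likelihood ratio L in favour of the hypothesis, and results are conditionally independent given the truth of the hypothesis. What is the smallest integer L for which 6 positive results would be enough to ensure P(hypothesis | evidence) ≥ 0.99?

6

Prior odds = 0.005/0.995 = 1/199.
Target odds = 0.99/0.01 = 99.
Need L⁶ ≥ 99 ÷ (1/199) = 19701.
5⁶ = 15625 < 19701 ≤ 46656 = 6⁶, so L = 6.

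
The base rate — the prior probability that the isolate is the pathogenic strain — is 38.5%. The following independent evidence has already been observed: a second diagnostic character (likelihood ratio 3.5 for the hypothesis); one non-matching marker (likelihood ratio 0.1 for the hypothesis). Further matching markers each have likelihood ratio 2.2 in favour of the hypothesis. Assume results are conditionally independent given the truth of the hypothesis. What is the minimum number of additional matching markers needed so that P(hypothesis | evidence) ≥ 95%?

6

Prior odds = 0.385/0.615 = 77/123.
Combined Bayes factor of the evidence already in hand = 3.5 × 0.1 = 0.35.
Odds after that evidence = (77/123) × 0.35 = 539/2460.
Target odds = 0.95/0.05 = 19.
Need 2.2ⁿ ≥ 19 ÷ (539/2460) = 46740/539.
2.2⁵ = 51.53632 falls short of 46740/539 but 2.2⁶ = 1771561/15625 reaches it, so n = 6.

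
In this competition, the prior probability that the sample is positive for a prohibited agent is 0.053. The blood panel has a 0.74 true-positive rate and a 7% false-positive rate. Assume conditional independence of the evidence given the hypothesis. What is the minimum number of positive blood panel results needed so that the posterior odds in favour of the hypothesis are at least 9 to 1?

3

Prior odds: 0.053 ÷ 0.947 = 53/947.
Likelihood ratio of a positive result = 0.74/0.07 = 74/7.
Target odds = 9.
Require (74/7)ⁿ ≥ 9 ÷ (53/947) = 8523/53.
(74/7)² = 5476/49 falls short of 8523/53 but (74/7)³ = 405224/343 reaches it, so n = 3.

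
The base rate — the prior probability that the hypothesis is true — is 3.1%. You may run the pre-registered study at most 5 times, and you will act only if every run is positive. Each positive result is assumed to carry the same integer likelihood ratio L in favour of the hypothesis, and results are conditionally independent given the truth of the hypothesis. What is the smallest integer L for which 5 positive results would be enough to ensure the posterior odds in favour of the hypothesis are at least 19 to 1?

4

Prior odds = 0.031/0.969 = 31/969.
Target odds = 19.
Need L⁵ ≥ 19 ÷ (31/969) = 18411/31.
3⁵ = 243 < 18411/31 ≤ 1024 = 4⁵, so L = 4.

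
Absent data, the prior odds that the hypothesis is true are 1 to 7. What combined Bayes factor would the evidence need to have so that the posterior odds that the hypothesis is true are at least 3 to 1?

Prior odds = 1/7.
Target odds = 3.
Required Bayes factor = 3 ÷ (1/7) = 21.

21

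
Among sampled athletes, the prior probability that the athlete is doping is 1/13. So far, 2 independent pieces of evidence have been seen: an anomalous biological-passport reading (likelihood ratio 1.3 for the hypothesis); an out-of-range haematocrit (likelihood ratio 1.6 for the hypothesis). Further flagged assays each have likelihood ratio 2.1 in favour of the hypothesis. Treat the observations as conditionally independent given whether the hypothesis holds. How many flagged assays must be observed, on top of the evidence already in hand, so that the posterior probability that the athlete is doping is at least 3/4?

Prior odds = (1/13)/(12/13) = 1/12.
Combined Bayes factor of the evidence already in hand = 1.3 × 1.6 = 2.08.
Odds after that evidence = (1/12) × 2.08 = 13/75.
Target odds = 0.75/0.25 = 3.
Need 2.1ⁿ ≥ 3 ÷ (13/75) = 225/13.
2.1³ = 9.261 falls short of 225/13 but 2.1⁴ = 19.4481 reaches it, so n = 4.

4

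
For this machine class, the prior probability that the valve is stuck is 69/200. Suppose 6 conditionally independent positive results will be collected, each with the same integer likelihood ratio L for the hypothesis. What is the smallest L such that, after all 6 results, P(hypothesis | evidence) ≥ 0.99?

Prior odds = 0.345/0.655 = 69/131.
Target odds = 0.99/0.01 = 99.
Need L⁶ ≥ 99 ÷ (69/131) = 4323/23.
2⁶ = 64 < 4323/23 ≤ 729 = 3⁶, so L = 3.

3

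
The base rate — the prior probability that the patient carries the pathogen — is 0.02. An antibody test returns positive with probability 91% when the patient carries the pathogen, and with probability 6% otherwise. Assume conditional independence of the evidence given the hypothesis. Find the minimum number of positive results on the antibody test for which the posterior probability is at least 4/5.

2

Prior odds = 0.02/0.98 = 1/49.
Likelihood ratio of a positive result = 0.91/0.06 = 91/6.
Target posterior odds = 0.8/0.2 = 4.
Need (1/49) × (91/6)ⁿ ≥ 4, i.e. (91/6)ⁿ ≥ 196.
(91/6)¹ = 91/6 falls short of 196 but (91/6)² = 8281/36 reaches it, so n = 2.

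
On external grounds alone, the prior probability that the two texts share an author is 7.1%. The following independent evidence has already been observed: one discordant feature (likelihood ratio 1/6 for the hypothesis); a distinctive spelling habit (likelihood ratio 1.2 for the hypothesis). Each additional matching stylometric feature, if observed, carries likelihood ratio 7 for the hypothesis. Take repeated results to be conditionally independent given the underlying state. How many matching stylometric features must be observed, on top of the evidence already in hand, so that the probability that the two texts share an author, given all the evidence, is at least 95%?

4

Prior odds = 0.071/0.929 = 71/929.
Combined Bayes factor of the evidence already in hand = (1/6) × 1.2 = 0.2.
Odds after that evidence = (71/929) × 0.2 = 71/4645.
Target odds = 0.95/0.05 = 19.
Need 7ⁿ ≥ 19 ÷ (71/4645) = 88255/71.
7³ = 343 falls short of 88255/71 but 7⁴ = 2401 reaches it, so n = 4.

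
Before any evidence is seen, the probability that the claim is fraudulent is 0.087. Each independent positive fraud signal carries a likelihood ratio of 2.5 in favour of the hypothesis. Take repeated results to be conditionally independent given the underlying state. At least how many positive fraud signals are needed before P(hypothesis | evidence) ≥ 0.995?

Prior odds = 0.087/0.913 = 87/913.
Likelihood ratio per positive fraud signal = 2.5.
Target odds: 0.995 ÷ 0.005 = 199.
Need (87/913) × 2.5ⁿ ≥ 199, i.e. 2.5ⁿ ≥ 181687/87.
2.5⁸ = 390625/256 falls short of 181687/87 but 2.5⁹ = 1953125/512 reaches it, so n = 9.

9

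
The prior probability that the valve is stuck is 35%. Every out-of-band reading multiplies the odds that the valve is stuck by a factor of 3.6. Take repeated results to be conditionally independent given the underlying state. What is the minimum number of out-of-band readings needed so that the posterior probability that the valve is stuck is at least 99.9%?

Prior odds: 0.35 ÷ 0.65 = 7/13.
Likelihood ratio per out-of-band reading = 3.6.
Target posterior odds = 0.999/0.001 = 999.
Require 3.6ⁿ ≥ 999 ÷ (7/13) = 12987/7.
3.6⁵ = 604.66176 falls short of 12987/7 but 3.6⁶ = 34012224/15625 reaches it, so n = 6.

6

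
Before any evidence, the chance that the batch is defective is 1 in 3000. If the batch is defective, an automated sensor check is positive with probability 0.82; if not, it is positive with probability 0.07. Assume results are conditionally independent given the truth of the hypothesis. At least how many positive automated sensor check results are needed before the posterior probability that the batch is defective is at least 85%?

Prior odds = (1/3000)/(2999/3000) = 1/2999.
Likelihood ratio of a positive = 0.82/0.07 = 82/7.
Target posterior odds = 0.85/0.15 = 17/3.
Need (1/2999) × (82/7)ⁿ ≥ 17/3, i.e. (82/7)ⁿ ≥ 50983/3.
(82/7)³ = 551368/343 falls short of 50983/3 but (82/7)⁴ = 45212176/2401 reaches it, so n = 4.

4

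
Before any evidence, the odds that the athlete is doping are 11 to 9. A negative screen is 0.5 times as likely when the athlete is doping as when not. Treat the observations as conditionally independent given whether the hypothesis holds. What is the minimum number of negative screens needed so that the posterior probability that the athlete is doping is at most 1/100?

Prior odds = 11/9.
Likelihood ratio per negative screen = 0.5.
Target posterior odds = 0.01/0.99 = 1/99.
Need (11/9) × 0.5ⁿ ≤ 1/99, i.e. 0.5ⁿ ≤ 1/121.
0.5⁶ = 0.015625 is still above 1/121 but 0.5⁷ = 0.0078125 is at or below it, so n = 7.

7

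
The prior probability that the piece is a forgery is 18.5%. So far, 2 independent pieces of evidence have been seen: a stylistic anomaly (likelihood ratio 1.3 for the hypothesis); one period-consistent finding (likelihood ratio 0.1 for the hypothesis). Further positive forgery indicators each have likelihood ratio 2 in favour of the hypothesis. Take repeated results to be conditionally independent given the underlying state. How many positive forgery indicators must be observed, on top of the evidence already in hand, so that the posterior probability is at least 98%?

11

Prior odds = 0.185/0.815 = 37/163.
Combined Bayes factor of the evidence already in hand = 1.3 × 0.1 = 0.13.
Odds after that evidence = (37/163) × 0.13 = 481/16300.
Target odds = 0.98/0.02 = 49.
Need 2ⁿ ≥ 49 ÷ (481/16300) = 798700/481.
2¹⁰ = 1024 falls short of 798700/481 but 2¹¹ = 2048 reaches it, so n = 11.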